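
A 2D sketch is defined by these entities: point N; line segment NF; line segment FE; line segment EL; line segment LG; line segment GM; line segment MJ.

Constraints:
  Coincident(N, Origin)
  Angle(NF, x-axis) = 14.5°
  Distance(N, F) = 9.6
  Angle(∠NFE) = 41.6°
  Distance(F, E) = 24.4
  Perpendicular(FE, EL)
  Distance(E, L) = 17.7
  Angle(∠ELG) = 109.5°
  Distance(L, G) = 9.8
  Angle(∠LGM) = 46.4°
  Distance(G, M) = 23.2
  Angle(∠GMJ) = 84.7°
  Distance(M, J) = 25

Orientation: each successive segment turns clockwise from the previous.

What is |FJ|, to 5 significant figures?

47.958

N is at the origin; NF runs at 14.5° with length 9.6, so F = (9.2942, 2.4036). ∠NFE = 41.6° gives FE at -123.90° from the x-axis; with |FE| = 24.4, E = (-4.3148, -17.849). The perpendicularity gives EL at right angles to FE, so EL runs at 146.10°; with |EL| = 17.7, L = (-19.006, -7.9766). ∠ELG = 109.5° gives LG at 75.600° from the x-axis; with |LG| = 9.8, G = (-16.569, 1.5156). ∠LGM = 46.4° gives GM at -58.000° from the x-axis; with |GM| = 23.2, M = (-4.2747, -18.159). ∠GMJ = 84.7° gives MJ at -153.30° from the x-axis; with |MJ| = 25.0, J = (-26.609, -29.392). Then |FJ| = |J − F| = 47.958.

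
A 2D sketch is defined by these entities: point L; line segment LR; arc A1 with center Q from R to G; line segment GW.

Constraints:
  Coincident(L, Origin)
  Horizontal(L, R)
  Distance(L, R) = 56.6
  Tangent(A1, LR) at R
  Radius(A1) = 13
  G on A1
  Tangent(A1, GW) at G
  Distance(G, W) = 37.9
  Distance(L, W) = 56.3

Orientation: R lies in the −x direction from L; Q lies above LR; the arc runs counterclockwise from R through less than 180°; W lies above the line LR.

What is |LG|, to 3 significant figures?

45.1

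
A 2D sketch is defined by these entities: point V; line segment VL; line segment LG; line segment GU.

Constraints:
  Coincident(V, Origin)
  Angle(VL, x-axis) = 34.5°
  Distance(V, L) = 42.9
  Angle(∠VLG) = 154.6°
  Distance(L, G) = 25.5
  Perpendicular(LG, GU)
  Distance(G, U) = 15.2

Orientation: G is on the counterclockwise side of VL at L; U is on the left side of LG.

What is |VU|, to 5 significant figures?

64.333

V is at the origin; VL runs at 34.5° with length 42.9, so L = 42.9·(cos 34.5°, sin 34.5°) = (35.355, 24.299). ∠VLG = 154.6°, so LG runs at 34.5° + (180° − 154.6°) = 59.900° from the x-axis; with |LG| = 25.5, G = L + 25.5·(cos 59.900°, sin 59.900°) = (48.144, 46.360). The perpendicularity gives GU at right angles to LG; with |GU| = 15.2 on the left of LG, U = G + 15.2·(-0.86515, 0.50151) = (34.993, 53.983). Then |VU| = |U − V| = 64.333.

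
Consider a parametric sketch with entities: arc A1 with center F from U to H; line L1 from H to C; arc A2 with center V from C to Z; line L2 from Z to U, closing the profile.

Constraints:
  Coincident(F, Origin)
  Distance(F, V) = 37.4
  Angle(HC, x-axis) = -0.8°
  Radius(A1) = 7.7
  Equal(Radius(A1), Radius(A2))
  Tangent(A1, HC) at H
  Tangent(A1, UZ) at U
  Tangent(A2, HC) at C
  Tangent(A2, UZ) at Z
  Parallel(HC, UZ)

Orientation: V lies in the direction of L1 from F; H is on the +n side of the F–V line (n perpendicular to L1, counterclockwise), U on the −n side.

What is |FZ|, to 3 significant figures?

38.2

The slot axis is L1's direction at -0.8°, so u = (cos -0.8°, sin -0.8°) = (1.00, -0.0140) and n = (−sin -0.8°, cos -0.8°) = (0.0140, 1.00). F is at the origin and V lies 37.4 along u from F, so V = 37.4·u = (37.4, -0.522). Tangency of A1 to both parallel lines with radius 7.7 puts H and U at F ± 7.7·n: H = (0.108, 7.70), U = (-0.108, -7.70). Equal radii place C and Z the same way about V: C = V + 7.7·n = (37.5, 7.18), Z = V − 7.7·n = (37.3, -8.22). Then |FZ| = |Z − F| = 38.2.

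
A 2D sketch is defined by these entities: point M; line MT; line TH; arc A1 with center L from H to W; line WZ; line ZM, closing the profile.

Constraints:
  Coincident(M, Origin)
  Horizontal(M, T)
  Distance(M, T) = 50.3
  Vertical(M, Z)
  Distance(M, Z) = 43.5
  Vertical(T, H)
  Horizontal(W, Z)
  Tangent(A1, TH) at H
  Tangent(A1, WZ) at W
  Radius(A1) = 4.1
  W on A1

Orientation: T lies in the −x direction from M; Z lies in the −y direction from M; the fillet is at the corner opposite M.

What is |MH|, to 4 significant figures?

63.89

M is at the origin; MT is horizontal with |MT| = 50.3 and T on the −x side, so T = (-50.30, 0.000). M and Z share the same x with |MZ| = 43.5 and Z on the −y side, so Z = (0.000, -43.50). The virtual corner opposite M is at (-50.30, -43.50). Since A1 is tangent to TH there, LH ⟂ TH and tangency of A1 to WZ means the radius LW is perpendicular to WZ, with radius 4.1, so the center L sits 4.1 in from both sides at L = (-46.20, -39.40). That places the tangent points at H = (-50.30, -39.40) on TH and W = (-46.20, -43.50) on WZ. Then |MH| = |H − M| = 63.89.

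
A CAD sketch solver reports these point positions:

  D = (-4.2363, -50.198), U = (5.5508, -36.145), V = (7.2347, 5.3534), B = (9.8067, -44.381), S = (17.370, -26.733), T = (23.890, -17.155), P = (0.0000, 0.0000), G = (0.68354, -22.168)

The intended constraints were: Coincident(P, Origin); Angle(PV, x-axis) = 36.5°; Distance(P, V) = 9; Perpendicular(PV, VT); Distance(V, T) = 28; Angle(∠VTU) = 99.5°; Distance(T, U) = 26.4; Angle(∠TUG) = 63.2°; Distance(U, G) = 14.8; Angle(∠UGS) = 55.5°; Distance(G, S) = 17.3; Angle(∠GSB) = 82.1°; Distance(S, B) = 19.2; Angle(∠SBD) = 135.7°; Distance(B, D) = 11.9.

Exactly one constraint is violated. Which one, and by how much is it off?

Distance(B, D) = 11.9 — off by 3.30.

P = (0.00, 0.00) ✓; PV at 36.50° ✓; |PV| = 9.000 ✓; ∠(PV, VT) = 90.00° ✓; |VT| = 28.00 ✓; ∠VTU = 99.50° ✓; |TU| = 26.40 ✓; ∠TUG = 63.20° ✓; |UG| = 14.80 ✓; ∠UGS = 55.50° ✓; |GS| = 17.30 ✓; ∠GSB = 82.10° ✓; |SB| = 19.20 ✓; ∠SBD = 135.7° ✓; |BD| = 15.20 ✗.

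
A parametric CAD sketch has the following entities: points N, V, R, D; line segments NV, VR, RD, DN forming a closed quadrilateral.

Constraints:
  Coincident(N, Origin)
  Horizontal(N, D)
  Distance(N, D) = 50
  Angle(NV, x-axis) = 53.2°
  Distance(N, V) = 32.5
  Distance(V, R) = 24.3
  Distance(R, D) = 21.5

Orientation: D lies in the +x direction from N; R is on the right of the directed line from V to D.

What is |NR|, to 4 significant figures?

29.02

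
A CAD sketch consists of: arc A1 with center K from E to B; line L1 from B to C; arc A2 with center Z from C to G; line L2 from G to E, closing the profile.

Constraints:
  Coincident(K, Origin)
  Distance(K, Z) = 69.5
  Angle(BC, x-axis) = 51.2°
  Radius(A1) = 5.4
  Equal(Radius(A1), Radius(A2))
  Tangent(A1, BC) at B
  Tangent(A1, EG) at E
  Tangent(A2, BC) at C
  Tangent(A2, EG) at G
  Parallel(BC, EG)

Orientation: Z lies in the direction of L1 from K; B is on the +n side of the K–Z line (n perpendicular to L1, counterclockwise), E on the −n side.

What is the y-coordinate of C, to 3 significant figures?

57.5

The slot axis is L1's direction at 51.2°, so u = (cos 51.2°, sin 51.2°) = (0.627, 0.779) and n = (−sin 51.2°, cos 51.2°) = (-0.779, 0.627). K is at the origin and Z lies 69.5 along u from K, so Z = 69.5·u = (43.5, 54.2). Tangency of A1 to both parallel lines with radius 5.4 puts B and E at K ± 5.4·n: B = (-4.21, 3.38), E = (4.21, -3.38). Equal radii place C and G the same way about Z: C = Z + 5.4·n = (39.3, 57.5), G = Z − 5.4·n = (47.8, 50.8). So C.y = 57.5.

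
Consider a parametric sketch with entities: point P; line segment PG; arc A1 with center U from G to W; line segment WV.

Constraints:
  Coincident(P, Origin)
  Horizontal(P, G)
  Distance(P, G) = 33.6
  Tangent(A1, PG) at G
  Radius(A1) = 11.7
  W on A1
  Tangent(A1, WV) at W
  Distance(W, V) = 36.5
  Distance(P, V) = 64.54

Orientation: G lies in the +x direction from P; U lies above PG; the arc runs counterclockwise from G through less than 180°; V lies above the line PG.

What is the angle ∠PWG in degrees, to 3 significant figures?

31.9°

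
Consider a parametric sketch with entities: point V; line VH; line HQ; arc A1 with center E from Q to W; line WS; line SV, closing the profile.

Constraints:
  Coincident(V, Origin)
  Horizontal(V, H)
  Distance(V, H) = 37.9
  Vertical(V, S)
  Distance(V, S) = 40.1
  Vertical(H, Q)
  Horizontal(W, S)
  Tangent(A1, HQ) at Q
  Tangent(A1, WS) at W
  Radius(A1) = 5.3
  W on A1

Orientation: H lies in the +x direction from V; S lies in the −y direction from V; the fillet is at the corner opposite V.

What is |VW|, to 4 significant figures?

51.68

V is at the origin; V and H share the same y with |VH| = 37.9 and H on the +x side, so H = (37.90, 0.000). VS is vertical with |VS| = 40.1 and S on the −y side, so S = (0.000, -40.10). The virtual corner opposite V is at (37.90, -40.10). Since A1 is tangent to HQ there, EQ ⟂ HQ and the tangent condition forces EW to be normal to WS, with radius 5.3, so the center E sits 5.3 in from both sides at E = (32.60, -34.80). That places the tangent points at Q = (37.90, -34.80) on HQ and W = (32.60, -40.10) on WS. Then |VW| = |W − V| = 51.68.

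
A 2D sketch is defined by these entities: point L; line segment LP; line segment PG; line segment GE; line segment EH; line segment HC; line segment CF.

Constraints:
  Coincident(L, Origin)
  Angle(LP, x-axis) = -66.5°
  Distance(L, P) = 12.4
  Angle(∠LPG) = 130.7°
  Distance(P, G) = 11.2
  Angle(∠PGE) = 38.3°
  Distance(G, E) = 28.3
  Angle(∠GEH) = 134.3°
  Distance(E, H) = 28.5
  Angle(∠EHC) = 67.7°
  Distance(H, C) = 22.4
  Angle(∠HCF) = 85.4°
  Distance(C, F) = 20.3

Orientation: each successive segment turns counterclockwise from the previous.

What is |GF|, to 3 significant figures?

23.3

L is at the origin; LP runs at -66.5° with length 12.4, so P = (4.94, -11.4). ∠LPG = 130.7° gives PG at -17.2° from the x-axis; with |PG| = 11.2, G = (15.6, -14.7). ∠PGE = 38.3° gives GE at 124° from the x-axis; with |GE| = 28.3, E = (-0.386, 8.64). ∠GEH = 134.3° gives EH at 170° from the x-axis; with |EH| = 28.5, H = (-28.5, 13.5). ∠EHC = 67.7° gives HC at -77.5° from the x-axis; with |HC| = 22.4, C = (-23.6, -8.38). ∠HCF = 85.4° gives CF at 17.1° from the x-axis; with |CF| = 20.3, F = (-4.22, -2.41). Then |GF| = |F − G| = 23.3.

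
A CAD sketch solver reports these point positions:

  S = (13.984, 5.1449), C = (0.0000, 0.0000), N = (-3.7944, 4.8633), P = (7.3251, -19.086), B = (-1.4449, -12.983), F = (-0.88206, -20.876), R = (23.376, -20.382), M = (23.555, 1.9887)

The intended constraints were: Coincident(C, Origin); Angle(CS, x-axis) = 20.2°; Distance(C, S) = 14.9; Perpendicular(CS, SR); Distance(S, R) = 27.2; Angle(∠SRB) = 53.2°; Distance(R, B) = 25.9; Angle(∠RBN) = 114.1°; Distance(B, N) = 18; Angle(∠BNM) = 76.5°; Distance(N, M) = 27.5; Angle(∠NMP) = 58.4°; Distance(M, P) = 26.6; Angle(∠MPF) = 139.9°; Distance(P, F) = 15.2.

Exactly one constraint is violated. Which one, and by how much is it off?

Distance(P, F) = 15.2 — off by 6.80.

C = (0.00, 0.00) ✓; CS at 20.20° ✓; |CS| = 14.90 ✓; ∠(CS, SR) = 90.00° ✓; |SR| = 27.20 ✓; ∠SRB = 53.20° ✓; |RB| = 25.90 ✓; ∠RBN = 114.1° ✓; |BN| = 18.00 ✓; ∠BNM = 76.50° ✓; |NM| = 27.50 ✓; ∠NMP = 58.40° ✓; |MP| = 26.60 ✓; ∠MPF = 139.9° ✓; |PF| = 8.400 ✗.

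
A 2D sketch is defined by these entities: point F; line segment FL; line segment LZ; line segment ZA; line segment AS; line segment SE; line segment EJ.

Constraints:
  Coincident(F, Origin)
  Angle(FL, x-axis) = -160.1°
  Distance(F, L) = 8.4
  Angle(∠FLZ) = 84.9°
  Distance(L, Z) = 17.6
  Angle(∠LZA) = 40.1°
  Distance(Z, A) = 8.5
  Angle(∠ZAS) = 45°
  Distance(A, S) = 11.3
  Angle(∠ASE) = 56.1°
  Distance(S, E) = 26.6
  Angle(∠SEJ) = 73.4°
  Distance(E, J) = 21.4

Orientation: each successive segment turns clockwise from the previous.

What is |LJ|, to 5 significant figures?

27.587

∠ASE = 56.1° gives SE at 66.000° from the x-axis; with |SE| = 26.6, E = (-5.7525, 31.627). ∠SEJ = 73.4° gives EJ at -40.600° from the x-axis; with |EJ| = 21.4, J = (10.496, 17.700). Then |LJ| = |J − L| = 27.587.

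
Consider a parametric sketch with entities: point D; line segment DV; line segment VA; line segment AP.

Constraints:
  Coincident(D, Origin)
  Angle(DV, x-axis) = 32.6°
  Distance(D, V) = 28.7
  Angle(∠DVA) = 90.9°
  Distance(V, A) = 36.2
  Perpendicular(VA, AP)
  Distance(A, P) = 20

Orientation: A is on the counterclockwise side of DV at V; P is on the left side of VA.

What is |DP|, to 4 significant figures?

37.67

∠DVA = 90.9°, so VA runs at 32.6° + (180° − 90.9°) = 121.7° from the x-axis; with |VA| = 36.2, A = V + 36.2·(cos 121.7°, sin 121.7°) = (5.156, 46.26). The perpendicularity gives AP at right angles to VA; with |AP| = 20.0 on the left of VA, P = A + 20.0·(-0.8508, -0.5255) = (-11.86, 35.75). Then |DP| = |P − D| = 37.67.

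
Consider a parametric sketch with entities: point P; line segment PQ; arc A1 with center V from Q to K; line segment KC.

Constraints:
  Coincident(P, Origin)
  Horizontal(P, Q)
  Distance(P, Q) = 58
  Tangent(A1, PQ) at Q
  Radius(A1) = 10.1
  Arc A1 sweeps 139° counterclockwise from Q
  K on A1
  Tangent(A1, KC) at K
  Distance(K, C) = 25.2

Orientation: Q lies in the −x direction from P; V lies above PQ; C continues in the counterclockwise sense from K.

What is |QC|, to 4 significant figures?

36.43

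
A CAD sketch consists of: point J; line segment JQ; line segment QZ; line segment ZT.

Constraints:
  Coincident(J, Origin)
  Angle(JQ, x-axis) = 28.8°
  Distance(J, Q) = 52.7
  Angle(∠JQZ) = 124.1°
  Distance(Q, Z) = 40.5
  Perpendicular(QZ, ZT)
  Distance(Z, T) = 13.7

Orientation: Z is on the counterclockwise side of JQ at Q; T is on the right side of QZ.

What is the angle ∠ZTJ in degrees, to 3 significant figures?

50.7°

∠JQZ = 124.1°, so QZ runs at 28.8° + (180° − 124.1°) = 84.7° from the x-axis; with |QZ| = 40.5, Z = Q + 40.5·(cos 84.7°, sin 84.7°) = (49.9, 65.7). QZ is perpendicular to ZT; with |ZT| = 13.7 on the right of QZ, T = Z + 13.7·(0.996, -0.0924) = (63.6, 64.4). Then cos ∠ZTJ = TZ·TJ / (|TZ||TJ|), giving 50.7°.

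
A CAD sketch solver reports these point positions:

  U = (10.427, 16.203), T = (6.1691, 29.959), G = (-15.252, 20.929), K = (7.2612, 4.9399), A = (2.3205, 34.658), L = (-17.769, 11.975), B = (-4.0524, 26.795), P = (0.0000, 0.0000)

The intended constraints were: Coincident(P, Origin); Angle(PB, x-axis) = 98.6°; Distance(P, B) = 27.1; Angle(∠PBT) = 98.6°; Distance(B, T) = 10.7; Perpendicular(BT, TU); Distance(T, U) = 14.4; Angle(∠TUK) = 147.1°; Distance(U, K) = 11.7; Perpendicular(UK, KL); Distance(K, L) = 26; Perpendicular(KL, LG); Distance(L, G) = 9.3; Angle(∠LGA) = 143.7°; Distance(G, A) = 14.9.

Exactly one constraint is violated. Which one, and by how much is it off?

Distance(G, A) = 14.9 — off by 7.40.

P = (0.00, 0.00) ✓; PB at 98.60° ✓; |PB| = 27.10 ✓; ∠PBT = 98.60° ✓; |BT| = 10.70 ✓; ∠(BT, TU) = 90.00° ✓; |TU| = 14.40 ✓; ∠TUK = 147.1° ✓; |UK| = 11.70 ✓; ∠(UK, KL) = 90.00° ✓; |KL| = 26.00 ✓; ∠(KL, LG) = 90.00° ✓; |LG| = 9.301 ✓; ∠LGA = 143.7° ✓; |GA| = 22.30 ✗.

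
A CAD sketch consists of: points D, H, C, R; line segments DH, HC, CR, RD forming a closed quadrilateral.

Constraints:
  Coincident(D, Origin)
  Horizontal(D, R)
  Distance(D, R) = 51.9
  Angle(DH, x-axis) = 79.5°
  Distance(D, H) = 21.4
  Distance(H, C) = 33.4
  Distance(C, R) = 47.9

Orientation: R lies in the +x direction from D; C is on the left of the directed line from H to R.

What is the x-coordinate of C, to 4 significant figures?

29.59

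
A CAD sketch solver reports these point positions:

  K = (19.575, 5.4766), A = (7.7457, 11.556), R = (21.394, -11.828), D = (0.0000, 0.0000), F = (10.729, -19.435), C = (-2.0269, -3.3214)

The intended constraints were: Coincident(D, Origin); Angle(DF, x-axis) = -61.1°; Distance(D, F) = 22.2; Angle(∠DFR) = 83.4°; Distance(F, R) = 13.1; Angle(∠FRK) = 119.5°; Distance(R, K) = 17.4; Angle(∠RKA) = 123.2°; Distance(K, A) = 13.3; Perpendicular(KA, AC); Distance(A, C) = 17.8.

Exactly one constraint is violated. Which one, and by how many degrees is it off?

Perpendicular(KA, AC) — off by 6.10°.

D = (0.00, 0.00) ✓; DF at -61.10° ✓; |DF| = 22.20 ✓; ∠DFR = 83.40° ✓; |FR| = 13.10 ✓; ∠FRK = 119.5° ✓; |RK| = 17.40 ✓; ∠RKA = 123.2° ✓; |KA| = 13.30 ✓; ∠(KA, AC) = 83.90° ✗; |AC| = 17.80 ✓.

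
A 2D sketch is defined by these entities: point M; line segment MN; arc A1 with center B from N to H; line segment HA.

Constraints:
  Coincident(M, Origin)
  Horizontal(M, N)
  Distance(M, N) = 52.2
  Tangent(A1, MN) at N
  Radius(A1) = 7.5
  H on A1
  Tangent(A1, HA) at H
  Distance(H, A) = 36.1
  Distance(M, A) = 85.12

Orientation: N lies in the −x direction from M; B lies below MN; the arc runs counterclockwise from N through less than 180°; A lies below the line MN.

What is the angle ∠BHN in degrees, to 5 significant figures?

61.533°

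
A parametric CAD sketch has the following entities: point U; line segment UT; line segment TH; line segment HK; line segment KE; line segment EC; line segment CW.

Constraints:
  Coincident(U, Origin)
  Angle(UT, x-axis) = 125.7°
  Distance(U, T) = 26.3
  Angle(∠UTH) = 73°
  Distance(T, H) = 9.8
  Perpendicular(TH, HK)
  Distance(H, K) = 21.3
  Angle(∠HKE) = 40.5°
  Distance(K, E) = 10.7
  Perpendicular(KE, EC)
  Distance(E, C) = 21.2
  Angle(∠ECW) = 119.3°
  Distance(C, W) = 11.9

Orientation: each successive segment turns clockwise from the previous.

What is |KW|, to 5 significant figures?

27.026

KE is perpendicular to EC, so EC runs at 59.200°; with |EC| = 21.2, C = (2.4290, 28.013). ∠ECW = 119.3° gives CW at -1.5000° from the x-axis; with |CW| = 11.9, W = (14.325, 27.702). Then |KW| = |W − K| = 27.026.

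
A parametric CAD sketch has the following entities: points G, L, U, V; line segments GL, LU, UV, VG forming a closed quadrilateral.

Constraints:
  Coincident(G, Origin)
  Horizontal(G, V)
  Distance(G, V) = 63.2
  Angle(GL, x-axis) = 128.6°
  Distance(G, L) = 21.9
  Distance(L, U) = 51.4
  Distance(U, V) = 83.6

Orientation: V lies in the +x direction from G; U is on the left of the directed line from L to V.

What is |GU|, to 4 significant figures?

63.99

G is at the origin; G and V share the same y with |GV| = 63.2 and V in +x, so V = (63.2, 0). GL runs at 128.6° with |GL| = 21.9, so L = (-13.66, 17.12). U is determined by |LU| = 51.4 and |UV| = 83.6 together: it lies at the intersection of circle(L, 51.4) and circle(V, 83.6). With |LV| = 78.75, the foot of the radical line on LV is 11.77 from L and the perpendicular offset is √(51.4² − 11.77²) = 50.03. Taking the left-of-LV solution: U = (8.702, 63.39).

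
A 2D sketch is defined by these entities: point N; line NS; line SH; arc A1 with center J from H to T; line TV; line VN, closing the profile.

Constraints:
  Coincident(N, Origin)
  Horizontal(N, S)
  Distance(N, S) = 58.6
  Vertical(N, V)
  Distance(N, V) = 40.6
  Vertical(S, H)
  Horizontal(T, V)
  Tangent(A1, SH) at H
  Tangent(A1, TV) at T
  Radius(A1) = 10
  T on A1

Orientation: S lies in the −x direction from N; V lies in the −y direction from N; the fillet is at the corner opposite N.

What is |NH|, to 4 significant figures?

66.11

N is at the origin; N and S share the same y with |NS| = 58.6 and S on the −x side, so S = (-58.60, 0.000). N and V share the same x with |NV| = 40.6 and V on the −y side, so V = (0.000, -40.60). The virtual corner opposite N is at (-58.60, -40.60). Tangency of A1 to SH means the radius JH is perpendicular to SH and tangency of A1 to TV means the radius JT is perpendicular to TV, with radius 10.0, so the center J sits 10.0 in from both sides at J = (-48.60, -30.60). That places the tangent points at H = (-58.60, -30.60) on SH and T = (-48.60, -40.60) on TV. Then |NH| = |H − N| = 66.11.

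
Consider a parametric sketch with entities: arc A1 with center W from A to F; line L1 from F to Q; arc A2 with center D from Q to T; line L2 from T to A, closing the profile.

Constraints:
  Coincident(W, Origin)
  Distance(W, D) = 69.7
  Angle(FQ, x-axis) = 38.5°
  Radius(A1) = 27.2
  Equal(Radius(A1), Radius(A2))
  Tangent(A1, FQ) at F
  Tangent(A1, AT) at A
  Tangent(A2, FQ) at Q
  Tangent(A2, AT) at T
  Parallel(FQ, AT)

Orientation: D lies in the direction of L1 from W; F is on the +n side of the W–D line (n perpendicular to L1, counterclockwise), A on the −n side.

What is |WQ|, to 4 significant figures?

74.82

The slot axis is L1's direction at 38.5°, so u = (cos 38.5°, sin 38.5°) = (0.7826, 0.6225) and n = (−sin 38.5°, cos 38.5°) = (-0.6225, 0.7826). W is at the origin and D lies 69.7 along u from W, so D = 69.7·u = (54.55, 43.39). Tangency of A1 to both parallel lines with radius 27.2 puts F and A at W ± 27.2·n: F = (-16.93, 21.29), A = (16.93, -21.29). Equal radii place Q and T the same way about D: Q = D + 27.2·n = (37.62, 64.68), T = D − 27.2·n = (71.48, 22.10). Then |WQ| = |Q − W| = 74.82.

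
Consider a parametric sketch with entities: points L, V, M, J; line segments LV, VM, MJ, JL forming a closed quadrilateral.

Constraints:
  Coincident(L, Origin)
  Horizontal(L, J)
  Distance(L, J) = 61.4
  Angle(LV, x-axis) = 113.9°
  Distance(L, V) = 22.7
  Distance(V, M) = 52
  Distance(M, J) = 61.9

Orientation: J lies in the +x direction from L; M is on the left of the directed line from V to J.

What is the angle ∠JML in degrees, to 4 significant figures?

59.36°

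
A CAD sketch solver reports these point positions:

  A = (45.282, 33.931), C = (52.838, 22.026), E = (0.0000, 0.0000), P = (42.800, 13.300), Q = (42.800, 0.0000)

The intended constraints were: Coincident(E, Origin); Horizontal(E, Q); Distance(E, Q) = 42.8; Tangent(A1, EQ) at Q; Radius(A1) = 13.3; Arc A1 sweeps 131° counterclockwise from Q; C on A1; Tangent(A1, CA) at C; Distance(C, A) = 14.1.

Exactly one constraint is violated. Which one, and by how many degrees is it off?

Tangent(A1, CA) at C — off by 8.60°.

E = (0.00, 0.00) ✓; E.y = 0.00, Q.y = 0.00 ✓; |EQ| = 42.80 ✓; ∠(PQ, QE) = 90.00° ✓; |PQ| = 13.30 ✓; bearing(P→C) − bearing(P→Q) = 131.0° ✓; |PC| = 13.30 ✓; ∠(PC, CA) = 98.60° ✗; |CA| = 14.10 ✓.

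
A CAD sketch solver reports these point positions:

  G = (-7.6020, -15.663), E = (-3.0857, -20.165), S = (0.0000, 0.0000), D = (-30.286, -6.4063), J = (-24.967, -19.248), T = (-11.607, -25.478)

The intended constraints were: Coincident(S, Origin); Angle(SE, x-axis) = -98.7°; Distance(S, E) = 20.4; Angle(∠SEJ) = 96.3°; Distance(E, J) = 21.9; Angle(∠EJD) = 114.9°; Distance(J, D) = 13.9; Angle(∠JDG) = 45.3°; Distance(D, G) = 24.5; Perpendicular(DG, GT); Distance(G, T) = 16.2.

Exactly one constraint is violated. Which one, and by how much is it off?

Distance(G, T) = 16.2 — off by 5.60.

S = (0.00, 0.00) ✓; SE at -98.70° ✓; |SE| = 20.40 ✓; ∠SEJ = 96.30° ✓; |EJ| = 21.90 ✓; ∠EJD = 114.9° ✓; |JD| = 13.90 ✓; ∠JDG = 45.30° ✓; |DG| = 24.50 ✓; ∠(DG, GT) = 90.00° ✓; |GT| = 10.60 ✗.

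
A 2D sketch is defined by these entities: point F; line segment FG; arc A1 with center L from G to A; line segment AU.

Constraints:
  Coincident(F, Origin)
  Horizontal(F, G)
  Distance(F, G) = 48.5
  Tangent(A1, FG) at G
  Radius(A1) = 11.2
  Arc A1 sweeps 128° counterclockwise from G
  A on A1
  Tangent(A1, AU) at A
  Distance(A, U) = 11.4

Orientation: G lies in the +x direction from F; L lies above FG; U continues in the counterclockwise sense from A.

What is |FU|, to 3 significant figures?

57.1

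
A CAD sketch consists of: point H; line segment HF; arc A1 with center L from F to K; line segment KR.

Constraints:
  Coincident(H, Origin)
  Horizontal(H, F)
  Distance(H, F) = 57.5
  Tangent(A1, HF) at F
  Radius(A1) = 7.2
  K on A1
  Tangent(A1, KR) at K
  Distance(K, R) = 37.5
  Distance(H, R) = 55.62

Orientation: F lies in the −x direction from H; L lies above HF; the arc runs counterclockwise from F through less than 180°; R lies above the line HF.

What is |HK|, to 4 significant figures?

50.93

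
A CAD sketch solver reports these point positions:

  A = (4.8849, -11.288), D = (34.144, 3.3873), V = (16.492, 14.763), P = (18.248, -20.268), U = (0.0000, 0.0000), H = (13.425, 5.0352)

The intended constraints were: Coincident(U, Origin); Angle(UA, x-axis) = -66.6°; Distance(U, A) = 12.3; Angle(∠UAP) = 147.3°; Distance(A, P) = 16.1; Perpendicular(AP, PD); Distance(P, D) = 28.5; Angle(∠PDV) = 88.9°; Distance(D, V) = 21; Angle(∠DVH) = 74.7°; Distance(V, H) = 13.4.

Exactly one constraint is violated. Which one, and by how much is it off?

Distance(V, H) = 13.4 — off by 3.20.

U = (0.00, 0.00) ✓; UA at -66.60° ✓; |UA| = 12.30 ✓; ∠UAP = 147.3° ✓; |AP| = 16.10 ✓; ∠(AP, PD) = 90.00° ✓; |PD| = 28.50 ✓; ∠PDV = 88.90° ✓; |DV| = 21.00 ✓; ∠DVH = 74.70° ✓; |VH| = 10.20 ✗.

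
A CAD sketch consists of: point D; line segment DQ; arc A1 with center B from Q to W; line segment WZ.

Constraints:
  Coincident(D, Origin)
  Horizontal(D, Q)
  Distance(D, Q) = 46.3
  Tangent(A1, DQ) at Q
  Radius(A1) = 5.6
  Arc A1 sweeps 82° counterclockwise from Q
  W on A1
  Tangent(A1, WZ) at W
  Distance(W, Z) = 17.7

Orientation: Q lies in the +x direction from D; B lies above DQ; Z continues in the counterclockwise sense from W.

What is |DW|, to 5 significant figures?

52.069

Tangency of A1 to DQ means the radius BQ is perpendicular to DQ, so B = Q + (0, 5.6) = (46.300, 5.6000). On A1, Q sits at bearing -90° from B; an 82° counterclockwise sweep puts W at bearing -8°, so W = B + 5.6·(cos -8°, sin -8°) = (51.846, 4.8206). Then |DW| = |W − D| = 52.069.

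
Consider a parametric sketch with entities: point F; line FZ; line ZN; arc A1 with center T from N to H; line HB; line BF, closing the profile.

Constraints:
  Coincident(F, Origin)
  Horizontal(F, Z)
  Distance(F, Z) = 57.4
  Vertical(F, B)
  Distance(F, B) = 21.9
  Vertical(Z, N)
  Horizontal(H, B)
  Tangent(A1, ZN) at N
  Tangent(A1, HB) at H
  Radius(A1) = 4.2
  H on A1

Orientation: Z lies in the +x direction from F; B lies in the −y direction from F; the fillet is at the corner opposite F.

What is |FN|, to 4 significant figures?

60.07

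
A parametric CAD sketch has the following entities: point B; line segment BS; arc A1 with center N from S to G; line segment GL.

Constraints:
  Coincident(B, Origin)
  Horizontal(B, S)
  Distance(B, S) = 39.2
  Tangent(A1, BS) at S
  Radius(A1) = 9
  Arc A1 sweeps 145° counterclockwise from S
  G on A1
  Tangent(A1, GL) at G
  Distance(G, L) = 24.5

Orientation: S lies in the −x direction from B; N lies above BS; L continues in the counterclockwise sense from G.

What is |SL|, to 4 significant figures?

33.88

B is at the origin; B and S share the same y with |BS| = 39.2 and S on the −x side, so S = (-39.20, 0.000). The tangent condition forces NS to be normal to BS, so N = S + (0, 9) = (-39.20, 9.000). On A1, S sits at bearing -90° from N; a 145° counterclockwise sweep puts G at bearing 55°, so G = N + 9.0·(cos 55°, sin 55°) = (-34.04, 16.37). Tangency of A1 to GL means the radius NG is perpendicular to GL, so GL runs along (−sin 55°, cos 55°); with |GL| = 24.5, L = (-54.11, 30.42). Then |SL| = |L − S| = 33.88.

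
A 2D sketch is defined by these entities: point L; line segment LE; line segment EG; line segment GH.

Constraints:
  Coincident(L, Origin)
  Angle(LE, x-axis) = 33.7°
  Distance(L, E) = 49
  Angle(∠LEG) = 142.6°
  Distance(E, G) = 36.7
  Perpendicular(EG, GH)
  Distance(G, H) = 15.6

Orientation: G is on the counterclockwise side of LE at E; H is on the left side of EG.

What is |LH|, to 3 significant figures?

76.9

∠LEG = 142.6°, so EG runs at 33.7° + (180° − 142.6°) = 71.1° from the x-axis; with |EG| = 36.7, G = E + 36.7·(cos 71.1°, sin 71.1°) = (52.7, 61.9). EG is perpendicular to GH; with |GH| = 15.6 on the left of EG, H = G + 15.6·(-0.946, 0.324) = (37.9, 67.0). Then |LH| = |H − L| = 76.9.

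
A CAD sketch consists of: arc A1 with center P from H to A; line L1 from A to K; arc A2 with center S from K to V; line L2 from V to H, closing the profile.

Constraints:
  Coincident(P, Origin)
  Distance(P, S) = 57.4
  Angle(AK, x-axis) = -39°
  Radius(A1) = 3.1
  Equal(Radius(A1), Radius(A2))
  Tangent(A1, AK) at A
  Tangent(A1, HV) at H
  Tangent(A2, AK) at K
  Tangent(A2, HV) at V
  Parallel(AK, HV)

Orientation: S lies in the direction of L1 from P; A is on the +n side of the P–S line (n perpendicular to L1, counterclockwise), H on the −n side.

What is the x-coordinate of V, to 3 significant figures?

42.7

Tangency of A1 to both parallel lines with radius 3.1 puts A and H at P ± 3.1·n: A = (1.95, 2.41), H = (-1.95, -2.41). Equal radii place K and V the same way about S: K = S + 3.1·n = (46.6, -33.7), V = S − 3.1·n = (42.7, -38.5). So V.x = 42.7.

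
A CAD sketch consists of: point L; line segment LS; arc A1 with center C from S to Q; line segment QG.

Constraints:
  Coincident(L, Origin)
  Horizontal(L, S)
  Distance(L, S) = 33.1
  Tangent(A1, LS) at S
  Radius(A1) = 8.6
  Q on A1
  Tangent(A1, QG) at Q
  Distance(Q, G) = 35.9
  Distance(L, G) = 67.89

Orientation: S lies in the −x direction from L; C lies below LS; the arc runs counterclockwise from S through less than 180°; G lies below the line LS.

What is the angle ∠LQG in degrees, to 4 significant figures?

123.8°

Checks: |CQ| = 8.600 ✓; ∠(CQ, QG) = 90.00° ✓; |QG| = 35.90 ✓; |LG| = 67.89 ✓.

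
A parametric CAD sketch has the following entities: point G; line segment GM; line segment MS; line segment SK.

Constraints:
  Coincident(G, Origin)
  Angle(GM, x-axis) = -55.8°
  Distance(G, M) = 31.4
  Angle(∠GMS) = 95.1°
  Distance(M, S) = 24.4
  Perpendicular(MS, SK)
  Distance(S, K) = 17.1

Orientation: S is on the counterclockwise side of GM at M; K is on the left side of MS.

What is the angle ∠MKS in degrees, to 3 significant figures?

55.0°

G is at the origin; GM runs at -55.8° with length 31.4, so M = 31.4·(cos -55.8°, sin -55.8°) = (17.6, -26.0). ∠GMS = 95.1°, so MS runs at -55.8° + (180° − 95.1°) = 29.1° from the x-axis; with |MS| = 24.4, S = M + 24.4·(cos 29.1°, sin 29.1°) = (39.0, -14.1). MS ⟂ SK; with |SK| = 17.1 on the left of MS, K = S + 17.1·(-0.486, 0.874) = (30.7, 0.838). Then cos ∠MKS = KM·KS / (|KM||KS|), giving 55.0°.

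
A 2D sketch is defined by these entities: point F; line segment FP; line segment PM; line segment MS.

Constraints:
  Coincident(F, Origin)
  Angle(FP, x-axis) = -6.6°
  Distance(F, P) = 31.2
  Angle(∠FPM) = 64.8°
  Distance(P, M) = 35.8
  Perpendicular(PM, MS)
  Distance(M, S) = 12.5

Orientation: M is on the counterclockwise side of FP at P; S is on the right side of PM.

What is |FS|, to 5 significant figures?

46.540

F is at the origin; FP runs at -6.6° with length 31.2, so P = 31.2·(cos -6.6°, sin -6.6°) = (30.993, -3.5860). ∠FPM = 64.8°, so PM runs at -6.6° + (180° − 64.8°) = 108.60° from the x-axis; with |PM| = 35.8, M = P + 35.8·(cos 108.60°, sin 108.60°) = (19.574, 30.344). The perpendicularity gives MS at right angles to PM; with |MS| = 12.5 on the right of PM, S = M + 12.5·(0.94777, 0.31896) = (31.422, 34.331). Then |FS| = |S − F| = 46.540.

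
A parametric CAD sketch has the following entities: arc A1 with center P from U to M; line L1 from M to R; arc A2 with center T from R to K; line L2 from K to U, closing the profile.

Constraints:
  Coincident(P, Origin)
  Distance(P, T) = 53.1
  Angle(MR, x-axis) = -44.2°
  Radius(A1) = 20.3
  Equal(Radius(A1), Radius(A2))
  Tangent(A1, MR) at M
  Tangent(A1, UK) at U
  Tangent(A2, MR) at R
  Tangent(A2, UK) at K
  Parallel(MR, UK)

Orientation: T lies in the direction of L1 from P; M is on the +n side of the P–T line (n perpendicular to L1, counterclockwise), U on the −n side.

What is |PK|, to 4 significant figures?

56.85

The slot axis is L1's direction at -44.2°, so u = (cos -44.2°, sin -44.2°) = (0.7169, -0.6972) and n = (−sin -44.2°, cos -44.2°) = (0.6972, 0.7169). P is at the origin and T lies 53.1 along u from P, so T = 53.1·u = (38.07, -37.02). Tangency of A1 to both parallel lines with radius 20.3 puts M and U at P ± 20.3·n: M = (14.15, 14.55), U = (-14.15, -14.55). Equal radii place R and K the same way about T: R = T + 20.3·n = (52.22, -22.47), K = T − 20.3·n = (23.92, -51.57). Then |PK| = |K − P| = 56.85.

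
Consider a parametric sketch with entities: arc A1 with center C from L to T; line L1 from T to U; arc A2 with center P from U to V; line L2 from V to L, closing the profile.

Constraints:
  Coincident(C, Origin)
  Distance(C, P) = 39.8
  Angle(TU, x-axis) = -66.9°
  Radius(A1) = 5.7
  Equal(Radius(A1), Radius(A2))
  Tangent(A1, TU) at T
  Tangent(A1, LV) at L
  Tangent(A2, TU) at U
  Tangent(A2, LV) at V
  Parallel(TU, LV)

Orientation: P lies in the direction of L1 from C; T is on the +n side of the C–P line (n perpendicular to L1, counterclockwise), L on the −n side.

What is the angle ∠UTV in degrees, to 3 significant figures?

16.0°

The slot axis is L1's direction at -66.9°, so u = (cos -66.9°, sin -66.9°) = (0.392, -0.920) and n = (−sin -66.9°, cos -66.9°) = (0.920, 0.392). C is at the origin and P lies 39.8 along u from C, so P = 39.8·u = (15.6, -36.6). Tangency of A1 to both parallel lines with radius 5.7 puts T and L at C ± 5.7·n: T = (5.24, 2.24), L = (-5.24, -2.24). Equal radii place U and V the same way about P: U = P + 5.7·n = (20.9, -34.4), V = P − 5.7·n = (10.4, -38.8). Then cos ∠UTV = TU·TV / (|TU||TV|), giving 16.0°.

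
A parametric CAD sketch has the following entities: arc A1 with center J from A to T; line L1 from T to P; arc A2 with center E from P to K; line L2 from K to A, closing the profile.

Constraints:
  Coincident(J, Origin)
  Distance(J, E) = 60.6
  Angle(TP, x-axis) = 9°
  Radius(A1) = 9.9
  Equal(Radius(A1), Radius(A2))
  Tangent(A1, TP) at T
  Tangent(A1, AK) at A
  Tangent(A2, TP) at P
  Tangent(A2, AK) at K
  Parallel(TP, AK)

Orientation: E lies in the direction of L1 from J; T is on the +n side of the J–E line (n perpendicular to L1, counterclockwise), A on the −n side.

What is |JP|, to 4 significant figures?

61.40

The slot axis is L1's direction at 9.0°, so u = (cos 9.0°, sin 9.0°) = (0.9877, 0.1564) and n = (−sin 9.0°, cos 9.0°) = (-0.1564, 0.9877). J is at the origin and E lies 60.6 along u from J, so E = 60.6·u = (59.85, 9.480). Tangency of A1 to both parallel lines with radius 9.9 puts T and A at J ± 9.9·n: T = (-1.549, 9.778), A = (1.549, -9.778). Equal radii place P and K the same way about E: P = E + 9.9·n = (58.31, 19.26), K = E − 9.9·n = (61.40, -0.2982). Then |JP| = |P − J| = 61.40.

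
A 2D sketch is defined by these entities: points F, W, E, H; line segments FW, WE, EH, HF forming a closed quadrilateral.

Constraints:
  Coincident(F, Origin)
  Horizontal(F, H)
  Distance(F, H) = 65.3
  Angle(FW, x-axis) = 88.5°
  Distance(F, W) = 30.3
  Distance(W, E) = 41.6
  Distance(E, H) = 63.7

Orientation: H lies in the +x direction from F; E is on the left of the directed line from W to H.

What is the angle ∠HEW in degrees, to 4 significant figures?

82.30°

Checks: |WE| = 41.60 ✓; |EH| = 63.70 ✓.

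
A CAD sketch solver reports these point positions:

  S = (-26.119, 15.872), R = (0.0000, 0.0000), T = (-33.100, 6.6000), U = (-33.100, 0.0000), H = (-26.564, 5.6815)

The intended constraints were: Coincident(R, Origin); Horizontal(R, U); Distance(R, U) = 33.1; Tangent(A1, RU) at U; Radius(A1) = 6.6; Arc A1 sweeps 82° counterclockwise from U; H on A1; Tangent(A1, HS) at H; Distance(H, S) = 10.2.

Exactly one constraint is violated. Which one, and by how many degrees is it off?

Tangent(A1, HS) at H — off by 5.50°.

R = (0.00, 0.00) ✓; R.y = 0.00, U.y = 0.00 ✓; |RU| = 33.10 ✓; ∠(TU, UR) = 90.00° ✓; |TU| = 6.600 ✓; bearing(T→H) − bearing(T→U) = 82.00° ✓; |TH| = 6.600 ✓; ∠(TH, HS) = 84.50° ✗; |HS| = 10.20 ✓.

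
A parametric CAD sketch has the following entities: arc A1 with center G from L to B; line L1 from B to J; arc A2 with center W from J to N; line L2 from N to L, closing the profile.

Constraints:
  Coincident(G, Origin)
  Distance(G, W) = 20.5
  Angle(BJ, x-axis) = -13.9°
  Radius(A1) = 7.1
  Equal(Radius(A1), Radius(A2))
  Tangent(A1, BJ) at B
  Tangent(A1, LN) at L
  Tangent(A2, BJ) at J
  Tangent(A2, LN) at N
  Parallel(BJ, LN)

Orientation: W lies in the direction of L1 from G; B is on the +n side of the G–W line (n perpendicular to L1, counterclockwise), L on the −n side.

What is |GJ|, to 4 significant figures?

21.69

Tangency of A1 to both parallel lines with radius 7.1 puts B and L at G ± 7.1·n: B = (1.706, 6.892), L = (-1.706, -6.892). Equal radii place J and N the same way about W: J = W + 7.1·n = (21.61, 1.967), N = W − 7.1·n = (18.19, -11.82). Then |GJ| = |J − G| = 21.69.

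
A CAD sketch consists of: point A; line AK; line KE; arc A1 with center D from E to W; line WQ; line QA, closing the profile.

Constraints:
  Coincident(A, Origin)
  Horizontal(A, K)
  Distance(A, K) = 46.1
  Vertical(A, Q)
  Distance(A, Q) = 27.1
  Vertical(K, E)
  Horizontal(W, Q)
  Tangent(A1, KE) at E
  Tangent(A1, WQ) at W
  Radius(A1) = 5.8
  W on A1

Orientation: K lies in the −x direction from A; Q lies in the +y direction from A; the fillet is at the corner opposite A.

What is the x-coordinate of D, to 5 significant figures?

-40.300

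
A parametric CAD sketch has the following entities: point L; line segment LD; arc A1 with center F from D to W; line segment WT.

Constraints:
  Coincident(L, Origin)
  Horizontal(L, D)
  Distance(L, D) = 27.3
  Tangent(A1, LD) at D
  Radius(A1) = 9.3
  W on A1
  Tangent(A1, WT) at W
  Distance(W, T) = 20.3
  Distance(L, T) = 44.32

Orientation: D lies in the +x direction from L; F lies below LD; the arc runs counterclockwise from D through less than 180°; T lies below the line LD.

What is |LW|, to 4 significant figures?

24.57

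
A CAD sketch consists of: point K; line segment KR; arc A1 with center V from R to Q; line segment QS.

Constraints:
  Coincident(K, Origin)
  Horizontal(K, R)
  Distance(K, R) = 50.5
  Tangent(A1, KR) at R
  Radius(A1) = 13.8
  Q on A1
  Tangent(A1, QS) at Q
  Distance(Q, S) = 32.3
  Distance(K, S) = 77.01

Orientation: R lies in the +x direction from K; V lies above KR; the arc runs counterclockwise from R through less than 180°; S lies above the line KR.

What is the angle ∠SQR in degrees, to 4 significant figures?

131.9°

K is at the origin; KR is horizontal with |KR| = 50.5 and R on the +x side, so R = (50.50, 0.000). A1 meets KR tangentially, so VR is at right angles to KR, so V = R + (0, 13.8) = (50.50, 13.80). Since VQ ⟂ QS (tangency), |VS| = √(13.8² + 32.3²) = 35.12 regardless of where Q sits on A1. So S lies on both circle(K, 77.01) and circle(V, 35.12); the above-KR intersection is S = (60.68, 47.42). Q is the foot of the tangent from S: Q = (64.22, 15.31).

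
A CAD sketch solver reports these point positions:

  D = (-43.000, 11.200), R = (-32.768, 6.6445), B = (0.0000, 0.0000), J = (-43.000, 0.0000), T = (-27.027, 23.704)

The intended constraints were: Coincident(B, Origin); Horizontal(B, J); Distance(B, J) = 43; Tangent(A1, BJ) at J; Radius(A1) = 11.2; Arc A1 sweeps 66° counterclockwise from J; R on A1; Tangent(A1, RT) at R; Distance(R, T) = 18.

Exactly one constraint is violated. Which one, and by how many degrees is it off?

Tangent(A1, RT) at R — off by 5.40°.

B = (0.00, 0.00) ✓; B.y = 0.00, J.y = 0.00 ✓; |BJ| = 43.00 ✓; ∠(DJ, JB) = 90.00° ✓; |DJ| = 11.20 ✓; bearing(D→R) − bearing(D→J) = 66.00° ✓; |DR| = 11.20 ✓; ∠(DR, RT) = 84.60° ✗; |RT| = 18.00 ✓.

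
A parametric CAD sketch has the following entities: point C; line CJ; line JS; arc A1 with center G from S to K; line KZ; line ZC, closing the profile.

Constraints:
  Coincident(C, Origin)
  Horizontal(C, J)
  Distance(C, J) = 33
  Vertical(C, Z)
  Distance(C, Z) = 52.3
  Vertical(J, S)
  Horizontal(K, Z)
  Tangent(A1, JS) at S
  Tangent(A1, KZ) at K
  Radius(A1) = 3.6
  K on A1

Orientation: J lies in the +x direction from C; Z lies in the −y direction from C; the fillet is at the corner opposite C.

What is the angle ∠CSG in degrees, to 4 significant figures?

55.88°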